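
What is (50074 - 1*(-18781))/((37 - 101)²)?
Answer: 68855/4096 ≈ 16.810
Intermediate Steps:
(50074 - 1*(-18781))/((37 - 101)²) = (50074 + 18781)/((-64)²) = 68855/4096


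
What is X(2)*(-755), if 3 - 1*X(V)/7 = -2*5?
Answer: -68705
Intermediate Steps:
X(V) = 91 (X(V) = 21 - (-14)*5 = 21 - 7*(-10) = 21 + 70 = 91)
X(2)*(-755) = 91*(-755) = -68705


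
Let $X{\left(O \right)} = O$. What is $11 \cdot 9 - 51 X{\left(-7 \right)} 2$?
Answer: $813$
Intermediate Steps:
$11 \cdot 9 - 51 X{\left(-7 \right)} 2 = 11 \cdot 9 - 51 \left(\left(-7\right) 2\right) = 99 - -714 = 99 + 714 = 813$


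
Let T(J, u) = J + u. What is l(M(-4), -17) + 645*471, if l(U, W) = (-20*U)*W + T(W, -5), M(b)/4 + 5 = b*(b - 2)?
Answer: 329613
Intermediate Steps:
M(b) = -20 + 4*b*(-2 + b) (M(b) = -20 + 4*(b*(b - 2)) = -20 + 4*(b*(-2 + b)) = -20 + 4*b*(-2 + b))
l(U, W) = -5 + W - 20*U*W (l(U, W) = (-20*U)*W + (W - 5) = -20*U*W + (-5 + W) = -5 + W - 20*U*W)
l(M(-4), -17) + 645*471 = (-5 - 17 - 20*(-20 - 8*(-4) + 4*(-4)**2)*(-17)) + 645*471 = (-5 - 17 - 20*(-20 + 32 + 4*16)*(-17)) + 303795 = (-5 - 17 - 20*(-20 + 32 + 64)*(-17)) + 303795 = (-5 - 17 - 20*76*(-17)) + 303795 = (-5 - 17 + 25840) + 303795 = 25818 + 303795 = 329613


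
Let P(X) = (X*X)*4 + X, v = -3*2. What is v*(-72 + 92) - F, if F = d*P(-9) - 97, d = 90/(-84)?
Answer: 629/2 ≈ 314.50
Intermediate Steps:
d = -15/14 (d = 90*(-1/84) = -15/14 ≈ -1.0714)
v = -6
P(X) = X + 4*X² (P(X) = X²*4 + X = 4*X² + X = X + 4*X²)
F = -869/2 (F = -(-135)*(1 + 4*(-9))/14 - 97 = -(-135)*(1 - 36)/14 - 97 = -(-135)*(-35)/14 - 97 = -15/14*315 - 97 = -675/2 - 97 = -869/2 ≈ -434.50)
v*(-72 + 92) - F = -6*(-72 + 92) - 1*(-869/2) = -6*20 + 869/2 = -120 + 869/2 = 629/2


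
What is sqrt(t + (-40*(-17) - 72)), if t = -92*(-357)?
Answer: 2*sqrt(8363) ≈ 182.90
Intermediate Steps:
t = 32844
sqrt(t + (-40*(-17) - 72)) = sqrt(32844 + (-40*(-17) - 72)) = sqrt(32844 + (680 - 72)) = sqrt(32844 + 608) = sqrt(33452) = 2*sqrt(8363)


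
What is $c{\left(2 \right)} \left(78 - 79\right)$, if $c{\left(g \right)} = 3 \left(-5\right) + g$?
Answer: $13$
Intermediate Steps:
$c{\left(g \right)} = -15 + g$
$c{\left(2 \right)} \left(78 - 79\right) = \left(-15 + 2\right) \left(78 - 79\right) = \left(-13\right) \left(-1\right) = 13$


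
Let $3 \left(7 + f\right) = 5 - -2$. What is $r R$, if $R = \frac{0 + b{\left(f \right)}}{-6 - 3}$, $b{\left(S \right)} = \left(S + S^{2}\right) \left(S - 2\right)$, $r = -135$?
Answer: $- \frac{15400}{9} \approx -1711.1$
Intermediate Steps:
$f = - \frac{14}{3}$ ($f = -7 + \frac{5 - -2}{3} = -7 + \frac{5 + 2}{3} = -7 + \frac{1}{3} \cdot 7 = -7 + \frac{7}{3} = - \frac{14}{3} \approx -4.6667$)
$b{\left(S \right)} = \left(-2 + S\right) \left(S + S^{2}\right)$ ($b{\left(S \right)} = \left(S + S^{2}\right) \left(-2 + S\right) = \left(-2 + S\right) \left(S + S^{2}\right)$)
$R = \frac{3080}{243}$ ($R = \frac{0 - \frac{14 \left(-2 + \left(- \frac{14}{3}\right)^{2} - - \frac{14}{3}\right)}{3}}{-6 - 3} = \frac{0 - \frac{14 \left(-2 + \frac{196}{9} + \frac{14}{3}\right)}{3}}{-9} = \left(0 - \frac{3080}{27}\right) \left(- \frac{1}{9}\right) = \left(- \frac{3080}{27}\right) \left(- \frac{1}{9}\right) = \frac{3080}{243} \approx 12.675$)
$r R = \left(-135\right) \frac{3080}{243} = - \frac{15400}{9}$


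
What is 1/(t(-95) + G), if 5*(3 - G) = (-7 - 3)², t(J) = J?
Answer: -1/112 ≈ -0.0089286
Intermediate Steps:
G = -17 (G = 3 - (-7 - 3)²/5 = 3 - ⅕*(-10)² = 3 - ⅕*100 = 3 - 20 = -17)
1/(t(-95) + G) = 1/(-95 - 17) = 1/(-112) = -1/112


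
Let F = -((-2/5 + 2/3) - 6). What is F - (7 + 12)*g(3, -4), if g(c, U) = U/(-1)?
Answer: -1054/15 ≈ -70.267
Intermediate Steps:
g(c, U) = -U (g(c, U) = U*(-1) = -U)
F = 86/15 (F = -((-2*⅕ + 2*(⅓)) - 6) = -((-⅖ + ⅔) - 6) = -(4/15 - 6) = -1*(-86/15) = 86/15 ≈ 5.7333)
F - (7 + 12)*g(3, -4) = 86/15 - (7 + 12)*(-1*(-4)) = 86/15 - 19*4 = 86/15 - 1*76 = 86/15 - 76 = -1054/15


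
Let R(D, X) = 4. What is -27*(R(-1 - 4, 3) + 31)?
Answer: -945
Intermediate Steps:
-27*(R(-1 - 4, 3) + 31) = -27*(4 + 31) = -27*35 = -945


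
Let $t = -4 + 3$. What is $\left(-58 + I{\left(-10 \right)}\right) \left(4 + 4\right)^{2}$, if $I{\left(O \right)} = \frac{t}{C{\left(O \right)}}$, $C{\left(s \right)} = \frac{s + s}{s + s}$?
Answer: $-3776$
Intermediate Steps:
$t = -1$
$C{\left(s \right)} = 1$ ($C{\left(s \right)} = \frac{2 s}{2 s} = 2 s \frac{1}{2 s} = 1$)
$I{\left(O \right)} = -1$ ($I{\left(O \right)} = - 1^{-1} = \left(-1\right) 1 = -1$)
$\left(-58 + I{\left(-10 \right)}\right) \left(4 + 4\right)^{2} = \left(-58 - 1\right) \left(4 + 4\right)^{2} = - 59 \cdot 8^{2} = \left(-59\right) 64 = -3776$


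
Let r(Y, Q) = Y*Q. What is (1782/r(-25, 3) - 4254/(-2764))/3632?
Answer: -767733/125485600 ≈ -0.0061181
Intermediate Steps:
r(Y, Q) = Q*Y
(1782/r(-25, 3) - 4254/(-2764))/3632 = (1782/((3*(-25))) - 4254/(-2764))/3632 = (1782/(-75) - 4254*(-1/2764))*(1/3632) = (1782*(-1/75) + 2127/1382)*(1/3632) = (-594/25 + 2127/1382)*(1/3632) = -767733/34550*1/3632 = -767733/125485600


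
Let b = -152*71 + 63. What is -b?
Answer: 10729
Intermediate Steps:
b = -10729 (b = -10792 + 63 = -10729)
-b = -1*(-10729) = 10729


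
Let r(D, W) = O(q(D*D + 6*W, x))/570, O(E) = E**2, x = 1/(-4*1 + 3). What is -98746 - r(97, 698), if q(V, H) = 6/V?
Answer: -1734320320635836/17563448855 ≈ -98746.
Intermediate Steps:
x = -1 (x = 1/(-4 + 3) = 1/(-1) = -1)
r(D, W) = 6/(95*(D**2 + 6*W)**2) (r(D, W) = (6/(D*D + 6*W))**2/570 = (6/(D**2 + 6*W))**2*(1/570) = (36/(D**2 + 6*W)**2)*(1/570) = 6/(95*(D**2 + 6*W)**2))
-98746 - r(97, 698) = -98746 - 6/(95*(97**2 + 6*698)**2) = -98746 - 6/(95*(9409 + 4188)**2) = -98746 - 6/(95*13597**2) = -98746 - 6/(95*184878409) = -98746 - 1*6/17563448855 = -98746 - 6/17563448855 = -1734320320635836/17563448855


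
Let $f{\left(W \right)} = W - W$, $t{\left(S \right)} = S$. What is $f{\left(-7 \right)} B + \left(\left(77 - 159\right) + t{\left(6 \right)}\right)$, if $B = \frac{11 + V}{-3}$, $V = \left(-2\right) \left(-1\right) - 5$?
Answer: $-76$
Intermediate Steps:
$f{\left(W \right)} = 0$
$V = -3$ ($V = 2 - 5 = -3$)
$B = - \frac{8}{3}$ ($B = \frac{11 - 3}{-3} = 8 \left(- \frac{1}{3}\right) = - \frac{8}{3} \approx -2.6667$)
$f{\left(-7 \right)} B + \left(\left(77 - 159\right) + t{\left(6 \right)}\right) = 0 \left(- \frac{8}{3}\right) + \left(\left(77 - 159\right) + 6\right) = 0 + \left(-82 + 6\right) = 0 - 76 = -76$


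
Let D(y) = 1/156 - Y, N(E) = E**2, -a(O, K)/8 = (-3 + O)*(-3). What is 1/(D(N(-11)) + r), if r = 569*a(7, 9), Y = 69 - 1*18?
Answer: 156/8513389 ≈ 1.8324e-5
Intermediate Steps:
Y = 51 (Y = 69 - 18 = 51)
a(O, K) = -72 + 24*O (a(O, K) = -8*(-3 + O)*(-3) = -8*(9 - 3*O) = -72 + 24*O)
r = 54624 (r = 569*(-72 + 24*7) = 569*(-72 + 168) = 569*96 = 54624)
D(y) = -7955/156 (D(y) = 1/156 - 1*51 = 1/156 - 51 = -7955/156)
1/(D(N(-11)) + r) = 1/(-7955/156 + 54624) = 1/(8513389/156) = 156/8513389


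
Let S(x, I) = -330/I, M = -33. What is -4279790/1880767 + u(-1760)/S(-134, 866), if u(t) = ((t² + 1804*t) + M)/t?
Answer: -5848609233773/49652248800 ≈ -117.79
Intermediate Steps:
u(t) = (-33 + t² + 1804*t)/t (u(t) = ((t² + 1804*t) - 33)/t = (-33 + t² + 1804*t)/t)
-4279790/1880767 + u(-1760)/S(-134, 866) = -4279790/1880767 + (1804 - 1760 - 33/(-1760))/((-330/866)) = -4279790*1/1880767 + (1804 - 1760 - 33*(-1/1760))/((-330*1/866)) = -4279790/1880767 + (1804 - 1760 + 3/160)/(-165/433) = -4279790/1880767 + (7043/160)*(-433/165) = -4279790/1880767 - 3049619/26400 = -5848609233773/49652248800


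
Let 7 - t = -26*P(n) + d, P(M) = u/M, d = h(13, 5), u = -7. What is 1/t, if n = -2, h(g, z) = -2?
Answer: 1/100 ≈ 0.010000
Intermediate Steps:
d = -2
P(M) = -7/M
t = 100 (t = 7 - (-(-182)/(-2) - 2) = 7 - (-(-182)*(-1)/2 - 2) = 7 - (-26*7/2 - 2) = 7 - (-91 - 2) = 7 - 1*(-93) = 7 + 93 = 100)
1/t = 1/100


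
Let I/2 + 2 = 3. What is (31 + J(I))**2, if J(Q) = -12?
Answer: 361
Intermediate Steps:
I = 2 (I = -4 + 2*3 = -4 + 6 = 2)
(31 + J(I))**2 = (31 - 12)**2 = 19**2 = 361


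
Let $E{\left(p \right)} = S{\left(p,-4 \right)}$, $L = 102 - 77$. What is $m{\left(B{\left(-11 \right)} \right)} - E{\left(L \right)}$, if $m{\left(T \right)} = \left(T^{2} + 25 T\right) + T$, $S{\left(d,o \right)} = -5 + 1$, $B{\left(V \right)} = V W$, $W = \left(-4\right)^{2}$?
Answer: $26404$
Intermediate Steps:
$L = 25$
$W = 16$
$B{\left(V \right)} = 16 V$ ($B{\left(V \right)} = V 16 = 16 V$)
$S{\left(d,o \right)} = -4$
$m{\left(T \right)} = T^{2} + 26 T$
$E{\left(p \right)} = -4$
$m{\left(B{\left(-11 \right)} \right)} - E{\left(L \right)} = 16 \left(-11\right) \left(26 + 16 \left(-11\right)\right) - -4 = - 176 \left(26 - 176\right) + 4 = \left(-176\right) \left(-150\right) + 4 = 26400 + 4 = 26404$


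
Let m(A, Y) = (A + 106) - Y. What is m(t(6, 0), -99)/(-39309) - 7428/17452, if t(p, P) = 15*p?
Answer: -74283898/171505167 ≈ -0.43313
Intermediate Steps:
m(A, Y) = 106 + A - Y (m(A, Y) = (106 + A) - Y = 106 + A - Y)
m(t(6, 0), -99)/(-39309) - 7428/17452 = (106 + 15*6 - 1*(-99))/(-39309) - 7428/17452 = (106 + 90 + 99)*(-1/39309) - 7428*1/17452 = 295*(-1/39309) - 1857/4363 = -295/39309 - 1857/4363 = -74283898/171505167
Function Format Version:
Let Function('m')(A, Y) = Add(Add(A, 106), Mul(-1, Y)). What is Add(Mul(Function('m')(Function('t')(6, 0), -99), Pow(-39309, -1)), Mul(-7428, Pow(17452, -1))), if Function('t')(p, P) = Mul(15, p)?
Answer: Rational(-74283898, 171505167) ≈ -0.43313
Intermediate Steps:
Function('m')(A, Y) = Add(106, A, Mul(-1, Y)) (Function('m')(A, Y) = Add(Add(106, A), Mul(-1, Y)) = Add(106, A, Mul(-1, Y)))
Add(Mul(Function('m')(Function('t')(6, 0), -99), Pow(-39309, -1)), Mul(-7428, Pow(17452, -1))) = Add(Mul(Add(106, Mul(15, 6), Mul(-1, -99)), Pow(-39309, -1)), Mul(-7428, Pow(17452, -1))) = Add(Mul(Add(106, 90, 99), Rational(-1, 39309)), Mul(-7428, Rational(1, 17452))) = Add(Mul(295, Rational(-1, 39309)), Rational(-1857, 4363)) = Add(Rational(-295, 39309), Rational(-1857, 4363)) = Rational(-74283898, 171505167)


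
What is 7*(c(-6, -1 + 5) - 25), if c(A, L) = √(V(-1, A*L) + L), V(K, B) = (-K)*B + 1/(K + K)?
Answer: -175 + 7*I*√82/2 ≈ -175.0 + 31.694*I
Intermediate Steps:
V(K, B) = 1/(2*K) - B*K (V(K, B) = -B*K + 1/(2*K) = 1/(2*K) - B*K)
c(A, L) = √(-½ + L + A*L) (c(A, L) = √(((½)/(-1) - 1*A*L*(-1)) + L) = √(((½)*(-1) + A*L) + L) = √((-½ + A*L) + L) = √(-½ + L + A*L))
7*(c(-6, -1 + 5) - 25) = 7*(√(-2 + 4*(-1 + 5) + 4*(-6)*(-1 + 5))/2 - 25) = 7*(√(-2 + 4*4 + 4*(-6)*4)/2 - 25) = 7*(√(-2 + 16 - 96)/2 - 25) = 7*(√(-82)/2 - 25) = 7*((I*√82)/2 - 25) = 7*(I*√82/2 - 25) = 7*(-25 + I*√82/2) = -175 + 7*I*√82/2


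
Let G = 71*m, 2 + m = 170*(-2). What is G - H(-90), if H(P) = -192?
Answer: -24090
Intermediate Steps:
m = -342 (m = -2 + 170*(-2) = -2 - 340 = -342)
G = -24282 (G = 71*(-342) = -24282)
G - H(-90) = -24282 - 1*(-192) = -24282 + 192 = -24090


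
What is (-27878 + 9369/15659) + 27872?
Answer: -84585/15659 ≈ -5.4017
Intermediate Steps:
(-27878 + 9369/15659) + 27872 = -436532233/15659 + 27872 = -84585/15659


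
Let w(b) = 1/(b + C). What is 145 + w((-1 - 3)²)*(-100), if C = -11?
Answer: 125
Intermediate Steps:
w(b) = 1/(-11 + b) (w(b) = 1/(b - 11) = 1/(-11 + b))
145 + w((-1 - 3)²)*(-100) = 145 - 100/(-11 + (-1 - 3)²) = 145 - 100/(-11 + (-4)²) = 145 - 100/(-11 + 16) = 145 - 100/5 = 145 + (⅕)*(-100) = 145 - 20 = 125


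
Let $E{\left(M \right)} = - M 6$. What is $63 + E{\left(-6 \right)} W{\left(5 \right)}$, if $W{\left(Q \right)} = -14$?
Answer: $-441$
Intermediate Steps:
$E{\left(M \right)} = - 6 M$
$63 + E{\left(-6 \right)} W{\left(5 \right)} = 63 + \left(-6\right) \left(-6\right) \left(-14\right) = 63 + 36 \left(-14\right) = 63 - 504 = -441$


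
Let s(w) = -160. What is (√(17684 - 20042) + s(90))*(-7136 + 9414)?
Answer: -364480 + 6834*I*√262 ≈ -3.6448e+5 + 1.1062e+5*I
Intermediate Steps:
(√(17684 - 20042) + s(90))*(-7136 + 9414) = (√(17684 - 20042) - 160)*(-7136 + 9414) = (√(-2358) - 160)*2278 = (3*I*√262 - 160)*2278 = (-160 + 3*I*√262)*2278 = -364480 + 6834*I*√262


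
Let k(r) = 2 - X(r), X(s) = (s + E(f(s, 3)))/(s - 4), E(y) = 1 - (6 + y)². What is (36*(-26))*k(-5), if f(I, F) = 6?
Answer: 13520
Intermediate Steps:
X(s) = (-143 + s)/(-4 + s) (X(s) = (s + (1 - (6 + 6)²))/(s - 4) = (s + (1 - 1*12²))/(-4 + s) = (s + (1 - 1*144))/(-4 + s) = (s + (1 - 144))/(-4 + s) = (s - 143)/(-4 + s) = (-143 + s)/(-4 + s))
k(r) = 2 - (-143 + r)/(-4 + r)
(36*(-26))*k(-5) = (36*(-26))*((135 - 5)/(-4 - 5)) = -936*130/(-9) = -(-104)*130 = -936*(-130/9) = 13520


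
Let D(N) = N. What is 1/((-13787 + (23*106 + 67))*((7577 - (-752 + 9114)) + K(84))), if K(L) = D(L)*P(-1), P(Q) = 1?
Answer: 1/7908682 ≈ 1.2644e-7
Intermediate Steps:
K(L) = L (K(L) = L*1 = L)
1/((-13787 + (23*106 + 67))*((7577 - (-752 + 9114)) + K(84))) = 1/((-13787 + (23*106 + 67))*((7577 - (-752 + 9114)) + 84)) = 1/((-13787 + (2438 + 67))*((7577 - 1*8362) + 84)) = 1/((-13787 + 2505)*((7577 - 8362) + 84)) = 1/(-11282*(-785 + 84)) = 1/(-11282*(-701)) = 1/7908682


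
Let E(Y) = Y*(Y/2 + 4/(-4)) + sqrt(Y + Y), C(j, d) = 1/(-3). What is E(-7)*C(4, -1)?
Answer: -21/2 - I*sqrt(14)/3 ≈ -10.5 - 1.2472*I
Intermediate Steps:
C(j, d) = -1/3
E(Y) = Y*(-1 + Y/2) + sqrt(2)*sqrt(Y) (E(Y) = Y*(Y*(1/2) + 4*(-1/4)) + sqrt(2*Y) = Y*(Y/2 - 1) + sqrt(2)*sqrt(Y) = Y*(-1 + Y/2) + sqrt(2)*sqrt(Y))
E(-7)*C(4, -1) = ((1/2)*(-7)**2 - 1*(-7) + sqrt(2)*sqrt(-7))*(-1/3) = ((1/2)*49 + 7 + sqrt(2)*(I*sqrt(7)))*(-1/3) = (49/2 + 7 + I*sqrt(14))*(-1/3) = (63/2 + I*sqrt(14))*(-1/3) = -21/2 - I*sqrt(14)/3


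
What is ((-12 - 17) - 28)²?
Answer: 3249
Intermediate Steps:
((-12 - 17) - 28)² = (-29 - 28)² = (-57)² = 3249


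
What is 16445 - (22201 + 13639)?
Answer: -19395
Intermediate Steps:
16445 - (22201 + 13639) = 16445 - 1*35840 = 16445 - 35840 = -19395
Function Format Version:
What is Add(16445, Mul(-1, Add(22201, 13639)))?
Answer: -19395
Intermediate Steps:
Add(16445, Mul(-1, Add(22201, 13639))) = Add(16445, Mul(-1, 35840)) = Add(16445, -35840) = -19395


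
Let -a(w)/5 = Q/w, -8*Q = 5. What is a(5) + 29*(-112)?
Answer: -25979/8 ≈ -3247.4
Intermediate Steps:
Q = -5/8 (Q = -⅛*5 = -5/8 ≈ -0.62500)
a(w) = 25/(8*w) (a(w) = -(-25)/(8*w) = 25/(8*w))
a(5) + 29*(-112) = (25/8)/5 + 29*(-112) = (25/8)*(⅕) - 3248 = 5/8 - 3248 = -25979/8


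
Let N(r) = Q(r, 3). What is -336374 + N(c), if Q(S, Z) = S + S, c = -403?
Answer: -337180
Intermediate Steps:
Q(S, Z) = 2*S
N(r) = 2*r
-336374 + N(c) = -336374 + 2*(-403) = -336374 - 806 = -337180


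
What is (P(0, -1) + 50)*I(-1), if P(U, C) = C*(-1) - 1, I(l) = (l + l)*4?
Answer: -400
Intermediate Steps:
I(l) = 8*l (I(l) = (2*l)*4 = 8*l)
P(U, C) = -1 - C (P(U, C) = -C - 1 = -1 - C)
(P(0, -1) + 50)*I(-1) = ((-1 - 1*(-1)) + 50)*(8*(-1)) = ((-1 + 1) + 50)*(-8) = (0 + 50)*(-8) = 50*(-8) = -400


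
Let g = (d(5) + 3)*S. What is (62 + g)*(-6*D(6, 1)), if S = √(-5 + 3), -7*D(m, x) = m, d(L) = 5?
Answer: 2232/7 + 288*I*√2/7 ≈ 318.86 + 58.185*I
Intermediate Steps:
D(m, x) = -m/7
S = I*√2 (S = √(-2) = I*√2 ≈ 1.4142*I)
g = 8*I*√2 (g = (5 + 3)*(I*√2) = 8*(I*√2) = 8*I*√2 ≈ 11.314*I)
(62 + g)*(-6*D(6, 1)) = (62 + 8*I*√2)*(-(-6)*6/7) = (62 + 8*I*√2)*(-6*(-6/7)) = (62 + 8*I*√2)*(36/7) = 2232/7 + 288*I*√2/7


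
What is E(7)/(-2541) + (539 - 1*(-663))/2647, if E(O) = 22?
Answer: 272368/611457 ≈ 0.44544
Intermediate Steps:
E(7)/(-2541) + (539 - 1*(-663))/2647 = 22/(-2541) + (539 - 1*(-663))/2647 = 22*(-1/2541) + (539 + 663)*(1/2647) = -2/231 + 1202*(1/2647) = -2/231 + 1202/2647 = 272368/611457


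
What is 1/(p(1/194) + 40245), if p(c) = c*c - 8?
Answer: 37636/1514359733 ≈ 2.4853e-5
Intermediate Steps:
p(c) = -8 + c**2 (p(c) = c**2 - 8 = -8 + c**2)
1/(p(1/194) + 40245) = 1/((-8 + (1/194)**2) + 40245) = 1/((-8 + 1/37636) + 40245) = 1/(-301087/37636 + 40245) = 1/(1514359733/37636) = 37636/1514359733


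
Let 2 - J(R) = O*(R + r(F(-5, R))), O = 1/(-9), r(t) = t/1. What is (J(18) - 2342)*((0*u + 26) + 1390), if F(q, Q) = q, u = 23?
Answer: -9934184/3 ≈ -3.3114e+6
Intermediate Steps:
r(t) = t (r(t) = t*1 = t)
O = -⅑ ≈ -0.11111
J(R) = 13/9 + R/9 (J(R) = 2 - (-1)*(R - 5)/9 = 2 - (-1)*(-5 + R)/9 = 2 - (5/9 - R/9) = 2 + (-5/9 + R/9) = 13/9 + R/9)
(J(18) - 2342)*((0*u + 26) + 1390) = ((13/9 + (⅑)*18) - 2342)*((0*23 + 26) + 1390) = ((13/9 + 2) - 2342)*((0 + 26) + 1390) = (31/9 - 2342)*(26 + 1390) = -21047/9*1416 = -9934184/3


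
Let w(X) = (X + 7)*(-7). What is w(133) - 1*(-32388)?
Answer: 31408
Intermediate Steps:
w(X) = -49 - 7*X (w(X) = (7 + X)*(-7) = -49 - 7*X)
w(133) - 1*(-32388) = (-49 - 7*133) - 1*(-32388) = (-49 - 931) + 32388 = -980 + 32388 = 31408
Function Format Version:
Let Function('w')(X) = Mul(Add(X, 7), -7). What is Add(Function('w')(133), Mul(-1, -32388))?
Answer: 31408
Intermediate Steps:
Function('w')(X) = Add(-49, Mul(-7, X)) (Function('w')(X) = Mul(Add(7, X), -7) = Add(-49, Mul(-7, X)))
Add(Function('w')(133), Mul(-1, -32388)) = Add(Add(-49, Mul(-7, 133)), Mul(-1, -32388)) = Add(Add(-49, -931), 32388) = Add(-980, 32388) = 31408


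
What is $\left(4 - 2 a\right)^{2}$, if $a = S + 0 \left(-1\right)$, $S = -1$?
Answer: $36$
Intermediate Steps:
$a = -1$ ($a = -1 + 0 \left(-1\right) = -1 + 0 = -1$)
$\left(4 - 2 a\right)^{2} = \left(4 - -2\right)^{2} = \left(4 + 2\right)^{2} = 6^{2} = 36$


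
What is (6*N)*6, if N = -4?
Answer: -144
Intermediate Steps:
(6*N)*6 = (6*(-4))*6 = -24*6 = -144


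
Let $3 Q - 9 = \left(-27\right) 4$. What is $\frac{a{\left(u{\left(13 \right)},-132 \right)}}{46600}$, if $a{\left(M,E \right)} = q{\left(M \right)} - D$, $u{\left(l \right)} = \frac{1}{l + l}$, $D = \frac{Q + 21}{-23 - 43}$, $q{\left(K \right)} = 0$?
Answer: $- \frac{1}{256300} \approx -3.9017 \cdot 10^{-6}$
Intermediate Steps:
$Q = -33$ ($Q = 3 + \frac{\left(-27\right) 4}{3} = 3 + \frac{1}{3} \left(-108\right) = 3 - 36 = -33$)
$D = \frac{2}{11}$ ($D = \frac{-33 + 21}{-23 - 43} = - \frac{12}{-66} = \left(-12\right) \left(- \frac{1}{66}\right) = \frac{2}{11} \approx 0.18182$)
$u{\left(l \right)} = \frac{1}{2 l}$
$a{\left(M,E \right)} = - \frac{2}{11}$ ($a{\left(M,E \right)} = 0 - \frac{2}{11} = - \frac{2}{11}$)
$\frac{a{\left(u{\left(13 \right)},-132 \right)}}{46600} = - \frac{2}{11 \cdot 46600} = \left(- \frac{2}{11}\right) \frac{1}{46600} = - \frac{1}{256300}$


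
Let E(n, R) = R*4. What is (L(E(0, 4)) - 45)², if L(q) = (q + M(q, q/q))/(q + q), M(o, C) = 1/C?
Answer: 2024929/1024 ≈ 1977.5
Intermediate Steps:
E(n, R) = 4*R
L(q) = (1 + q)/(2*q) (L(q) = (q + 1/(q/q))/(q + q) = (q + 1/1)/((2*q)) = (q + 1)*(1/(2*q)) = (1 + q)*(1/(2*q)) = (1 + q)/(2*q))
(L(E(0, 4)) - 45)² = ((1 + 4*4)/(2*((4*4))) - 45)² = ((½)*(1 + 16)/16 - 45)² = ((½)*(1/16)*17 - 45)² = (17/32 - 45)² = (-1423/32)² = 2024929/1024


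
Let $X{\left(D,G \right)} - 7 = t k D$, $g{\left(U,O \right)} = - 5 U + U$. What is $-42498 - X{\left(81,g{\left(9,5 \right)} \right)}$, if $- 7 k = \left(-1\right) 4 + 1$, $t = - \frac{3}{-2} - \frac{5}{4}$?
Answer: $- \frac{1190383}{28} \approx -42514.0$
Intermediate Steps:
$t = \frac{1}{4}$ ($t = \left(-3\right) \left(- \frac{1}{2}\right) - \frac{5}{4} = \frac{3}{2} - \frac{5}{4} = \frac{1}{4} \approx 0.25$)
$k = \frac{3}{7}$ ($k = - \frac{\left(-1\right) 4 + 1}{7} = - \frac{-4 + 1}{7} = \left(- \frac{1}{7}\right) \left(-3\right) = \frac{3}{7} \approx 0.42857$)
$g{\left(U,O \right)} = - 4 U$
$X{\left(D,G \right)} = 7 + \frac{3 D}{28}$ ($X{\left(D,G \right)} = 7 + \frac{1}{4} \cdot \frac{3}{7} D = 7 + \frac{3 D}{28}$)
$-42498 - X{\left(81,g{\left(9,5 \right)} \right)} = -42498 - \left(7 + \frac{3}{28} \cdot 81\right) = -42498 - \left(7 + \frac{243}{28}\right) = -42498 - \frac{439}{28} = - \frac{1190383}{28}$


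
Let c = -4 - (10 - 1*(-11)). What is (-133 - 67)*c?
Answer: 5000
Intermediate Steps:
c = -25 (c = -4 - (10 + 11) = -4 - 1*21 = -4 - 21 = -25)
(-133 - 67)*c = (-133 - 67)*(-25) = -200*(-25) = 5000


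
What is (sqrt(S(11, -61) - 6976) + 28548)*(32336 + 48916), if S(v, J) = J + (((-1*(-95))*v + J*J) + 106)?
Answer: 2319582096 + 81252*I*sqrt(2165) ≈ 2.3196e+9 + 3.7806e+6*I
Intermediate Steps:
S(v, J) = 106 + J + J**2 + 95*v (S(v, J) = J + ((95*v + J**2) + 106) = J + ((J**2 + 95*v) + 106) = J + (106 + J**2 + 95*v) = 106 + J + J**2 + 95*v)
(sqrt(S(11, -61) - 6976) + 28548)*(32336 + 48916) = (sqrt((106 - 61 + (-61)**2 + 95*11) - 6976) + 28548)*(32336 + 48916) = (sqrt((106 - 61 + 3721 + 1045) - 6976) + 28548)*81252 = (sqrt(4811 - 6976) + 28548)*81252 = (sqrt(-2165) + 28548)*81252 = (I*sqrt(2165) + 28548)*81252 = (28548 + I*sqrt(2165))*81252 = 2319582096 + 81252*I*sqrt(2165)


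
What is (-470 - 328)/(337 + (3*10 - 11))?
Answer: -399/178 ≈ -2.2416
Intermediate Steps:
(-470 - 328)/(337 + (3*10 - 11)) = -798/(337 + (30 - 11)) = -798/(337 + 19) = -798/356 = -798*1/356 = -399/178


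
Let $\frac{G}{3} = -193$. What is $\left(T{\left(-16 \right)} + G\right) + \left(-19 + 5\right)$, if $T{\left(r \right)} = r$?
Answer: $-609$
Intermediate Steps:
$G = -579$ ($G = 3 \left(-193\right) = -579$)
$\left(T{\left(-16 \right)} + G\right) + \left(-19 + 5\right) = \left(-16 - 579\right) + \left(-19 + 5\right) = -595 - 14 = -609$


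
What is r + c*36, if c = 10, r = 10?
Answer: 370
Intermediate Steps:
r + c*36 = 10 + 10*36 = 10 + 360 = 370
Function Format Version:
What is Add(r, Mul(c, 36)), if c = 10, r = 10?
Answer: 370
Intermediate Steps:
Add(r, Mul(c, 36)) = Add(10, Mul(10, 36)) = Add(10, 360) = 370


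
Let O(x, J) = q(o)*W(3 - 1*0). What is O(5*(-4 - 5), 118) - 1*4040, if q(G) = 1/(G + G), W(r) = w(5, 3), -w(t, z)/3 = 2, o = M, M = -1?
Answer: -4037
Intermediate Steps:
o = -1
w(t, z) = -6 (w(t, z) = -3*2 = -6)
W(r) = -6
q(G) = 1/(2*G)
O(x, J) = 3 (O(x, J) = ((½)/(-1))*(-6) = ((½)*(-1))*(-6) = -½*(-6) = 3)
O(5*(-4 - 5), 118) - 1*4040 = 3 - 1*4040 = 3 - 4040 = -4037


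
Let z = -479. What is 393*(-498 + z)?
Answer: -383961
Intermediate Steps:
393*(-498 + z) = 393*(-498 - 479) = 393*(-977) = -383961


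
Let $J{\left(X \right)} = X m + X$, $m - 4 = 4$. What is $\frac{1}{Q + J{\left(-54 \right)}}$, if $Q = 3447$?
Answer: $\frac{1}{2961} \approx 0.00033772$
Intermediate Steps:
$m = 8$ ($m = 4 + 4 = 8$)
$J{\left(X \right)} = 9 X$ ($J{\left(X \right)} = X 8 + X = 8 X + X = 9 X$)
$\frac{1}{Q + J{\left(-54 \right)}} = \frac{1}{3447 + 9 \left(-54\right)} = \frac{1}{3447 - 486} = \frac{1}{2961}$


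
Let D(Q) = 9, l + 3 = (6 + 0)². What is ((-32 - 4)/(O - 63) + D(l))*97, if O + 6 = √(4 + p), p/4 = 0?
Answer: 61983/67 ≈ 925.12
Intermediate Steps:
p = 0 (p = 4*0 = 0)
l = 33 (l = -3 + (6 + 0)² = -3 + 6² = -3 + 36 = 33)
O = -4 (O = -6 + √(4 + 0) = -6 + √4 = -6 + 2 = -4)
((-32 - 4)/(O - 63) + D(l))*97 = ((-32 - 4)/(-4 - 63) + 9)*97 = (-36/(-67) + 9)*97 = (-36*(-1/67) + 9)*97 = (36/67 + 9)*97 = (639/67)*97 = 61983/67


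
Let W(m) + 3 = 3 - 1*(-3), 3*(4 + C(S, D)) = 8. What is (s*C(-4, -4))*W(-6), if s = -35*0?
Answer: 0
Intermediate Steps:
s = 0
C(S, D) = -4/3 (C(S, D) = -4 + (⅓)*8 = -4 + 8/3 = -4/3)
W(m) = 3 (W(m) = -3 + (3 - 1*(-3)) = -3 + (3 + 3) = -3 + 6 = 3)
(s*C(-4, -4))*W(-6) = (0*(-4/3))*3 = 0*3 = 0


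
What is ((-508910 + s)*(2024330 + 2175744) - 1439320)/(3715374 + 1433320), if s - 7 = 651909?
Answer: 300317171562/2574347 ≈ 1.1666e+5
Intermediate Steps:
s = 651916 (s = 7 + 651909 = 651916)
((-508910 + s)*(2024330 + 2175744) - 1439320)/(3715374 + 1433320) = ((-508910 + 651916)*(2024330 + 2175744) - 1439320)/(3715374 + 1433320) = (143006*4200074 - 1439320)/5148694 = (600635782444 - 1439320)*(1/5148694) = 600634343124*(1/5148694) = 300317171562/2574347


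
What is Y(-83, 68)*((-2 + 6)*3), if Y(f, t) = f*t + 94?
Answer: -66600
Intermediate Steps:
Y(f, t) = 94 + f*t
Y(-83, 68)*((-2 + 6)*3) = (94 - 83*68)*((-2 + 6)*3) = (94 - 5644)*(4*3) = -5550*12 = -66600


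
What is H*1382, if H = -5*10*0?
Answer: 0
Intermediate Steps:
H = 0 (H = -50*0 = 0)
H*1382 = 0*1382 = 0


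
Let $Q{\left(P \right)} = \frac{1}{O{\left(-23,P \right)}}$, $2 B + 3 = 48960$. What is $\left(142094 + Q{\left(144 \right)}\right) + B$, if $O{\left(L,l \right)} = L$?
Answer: $\frac{7662333}{46} \approx 1.6657 \cdot 10^{5}$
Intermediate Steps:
$B = \frac{48957}{2}$ ($B = - \frac{3}{2} + \frac{1}{2} \cdot 48960 = - \frac{3}{2} + 24480 = \frac{48957}{2} \approx 24479.0$)
$Q{\left(P \right)} = - \frac{1}{23}$ ($Q{\left(P \right)} = \frac{1}{-23} = - \frac{1}{23}$)
$\left(142094 + Q{\left(144 \right)}\right) + B = \left(142094 - \frac{1}{23}\right) + \frac{48957}{2} = \frac{3268161}{23} + \frac{48957}{2} = \frac{7662333}{46}$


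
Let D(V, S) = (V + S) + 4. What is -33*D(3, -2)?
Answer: -165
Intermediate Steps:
D(V, S) = 4 + S + V (D(V, S) = (S + V) + 4 = 4 + S + V)
-33*D(3, -2) = -33*(4 - 2 + 3) = -33*5 = -165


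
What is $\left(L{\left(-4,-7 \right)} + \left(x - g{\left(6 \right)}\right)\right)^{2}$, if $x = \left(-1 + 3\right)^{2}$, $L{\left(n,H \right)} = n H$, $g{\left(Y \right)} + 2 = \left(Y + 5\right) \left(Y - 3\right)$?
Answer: $1$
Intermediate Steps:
$g{\left(Y \right)} = -2 + \left(-3 + Y\right) \left(5 + Y\right)$ ($g{\left(Y \right)} = -2 + \left(Y + 5\right) \left(Y - 3\right) = -2 + \left(5 + Y\right) \left(-3 + Y\right) = -2 + \left(-3 + Y\right) \left(5 + Y\right)$)
$L{\left(n,H \right)} = H n$
$x = 4$ ($x = 2^{2} = 4$)
$\left(L{\left(-4,-7 \right)} + \left(x - g{\left(6 \right)}\right)\right)^{2} = \left(\left(-7\right) \left(-4\right) - \left(15 + 12\right)\right)^{2} = \left(28 + \left(4 - \left(-17 + 36 + 12\right)\right)\right)^{2} = \left(28 + \left(4 - 31\right)\right)^{2} = \left(28 - 27\right)^{2} = 1^{2} = 1$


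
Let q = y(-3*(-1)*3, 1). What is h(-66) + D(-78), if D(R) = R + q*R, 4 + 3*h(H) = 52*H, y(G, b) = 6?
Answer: -5074/3 ≈ -1691.3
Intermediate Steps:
q = 6
h(H) = -4/3 + 52*H/3 (h(H) = -4/3 + (52*H)/3 = -4/3 + 52*H/3)
D(R) = 7*R (D(R) = R + 6*R = 7*R)
h(-66) + D(-78) = (-4/3 + (52/3)*(-66)) + 7*(-78) = (-4/3 - 1144) - 546 = -3436/3 - 546 = -5074/3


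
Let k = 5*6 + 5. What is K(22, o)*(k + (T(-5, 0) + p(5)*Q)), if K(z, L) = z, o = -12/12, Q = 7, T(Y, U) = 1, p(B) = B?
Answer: 1562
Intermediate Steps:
o = -1 (o = -12*1/12 = -1)
k = 35 (k = 30 + 5 = 35)
K(22, o)*(k + (T(-5, 0) + p(5)*Q)) = 22*(35 + (1 + 5*7)) = 22*(35 + (1 + 35)) = 22*(35 + 36) = 22*71 = 1562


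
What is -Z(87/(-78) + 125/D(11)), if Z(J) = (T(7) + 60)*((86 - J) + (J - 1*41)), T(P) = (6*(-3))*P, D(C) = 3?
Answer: 2970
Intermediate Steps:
T(P) = -18*P
Z(J) = -2970 (Z(J) = (-18*7 + 60)*((86 - J) + (J - 1*41)) = (-126 + 60)*((86 - J) + (J - 41)) = -66*((86 - J) + (-41 + J)) = -66*45 = -2970)
-Z(87/(-78) + 125/D(11)) = -1*(-2970) = 2970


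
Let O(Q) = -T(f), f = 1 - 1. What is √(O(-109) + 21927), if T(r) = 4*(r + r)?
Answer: √21927 ≈ 148.08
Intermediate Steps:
f = 0
T(r) = 8*r (T(r) = 4*(2*r) = 8*r)
O(Q) = 0 (O(Q) = -8*0 = -1*0 = 0)
√(O(-109) + 21927) = √(0 + 21927) = √21927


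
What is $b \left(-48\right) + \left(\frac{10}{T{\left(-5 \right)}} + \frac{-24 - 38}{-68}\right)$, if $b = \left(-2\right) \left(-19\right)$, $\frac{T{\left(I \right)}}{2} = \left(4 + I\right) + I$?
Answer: $- \frac{93020}{51} \approx -1823.9$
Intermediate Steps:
$T{\left(I \right)} = 8 + 4 I$ ($T{\left(I \right)} = 2 \left(\left(4 + I\right) + I\right) = 2 \left(4 + 2 I\right) = 8 + 4 I$)
$b = 38$
$b \left(-48\right) + \left(\frac{10}{T{\left(-5 \right)}} + \frac{-24 - 38}{-68}\right) = 38 \left(-48\right) + \left(\frac{10}{8 + 4 \left(-5\right)} + \frac{-24 - 38}{-68}\right) = -1824 + \left(\frac{10}{8 - 20} + \left(-24 - 38\right) \left(- \frac{1}{68}\right)\right) = -1824 + \left(\frac{10}{-12} - - \frac{31}{34}\right) = -1824 + \left(10 \left(- \frac{1}{12}\right) + \frac{31}{34}\right) = -1824 + \left(- \frac{5}{6} + \frac{31}{34}\right) = -1824 + \frac{4}{51} = - \frac{93020}{51}$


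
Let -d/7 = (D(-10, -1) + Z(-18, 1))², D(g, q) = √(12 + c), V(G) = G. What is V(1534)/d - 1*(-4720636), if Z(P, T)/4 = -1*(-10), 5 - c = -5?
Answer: 20570864681455/4357647 + 30680*√22/4357647 ≈ 4.7206e+6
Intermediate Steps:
c = 10 (c = 5 - 1*(-5) = 5 + 5 = 10)
Z(P, T) = 40 (Z(P, T) = 4*(-1*(-10)) = 4*10 = 40)
D(g, q) = √22 (D(g, q) = √(12 + 10) = √22)
d = -7*(40 + √22)² (d = -7*(√22 + 40)² = -7*(40 + √22)² ≈ -13981.)
V(1534)/d - 1*(-4720636) = 1534/(-11354 - 560*√22) - 1*(-4720636) = 1534/(-11354 - 560*√22) + 4720636 = 4720636 + 1534/(-11354 - 560*√22)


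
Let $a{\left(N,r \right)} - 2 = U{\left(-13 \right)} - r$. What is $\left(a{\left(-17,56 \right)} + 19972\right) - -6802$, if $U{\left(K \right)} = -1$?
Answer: $26719$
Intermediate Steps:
$a{\left(N,r \right)} = 1 - r$ ($a{\left(N,r \right)} = 2 - \left(1 + r\right) = 1 - r$)
$\left(a{\left(-17,56 \right)} + 19972\right) - -6802 = \left(\left(1 - 56\right) + 19972\right) - -6802 = \left(\left(1 - 56\right) + 19972\right) + 6802 = \left(-55 + 19972\right) + 6802 = 19917 + 6802 = 26719$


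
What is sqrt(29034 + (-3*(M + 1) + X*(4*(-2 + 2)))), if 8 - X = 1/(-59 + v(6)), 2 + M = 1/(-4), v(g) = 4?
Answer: sqrt(116151)/2 ≈ 170.40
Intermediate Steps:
M = -9/4 (M = -2 + 1/(-4) = -2 - 1/4 = -9/4 ≈ -2.2500)
X = 441/55 (X = 8 - 1/(-59 + 4) = 8 - 1/(-55) = 8 - 1*(-1/55) = 8 + 1/55 = 441/55 ≈ 8.0182)
sqrt(29034 + (-3*(M + 1) + X*(4*(-2 + 2)))) = sqrt(29034 + (-3*(-9/4 + 1) + 441*(4*(-2 + 2))/55)) = sqrt(29034 + (-3*(-5/4) + 441*(4*0)/55)) = sqrt(29034 + (15/4 + (441/55)*0)) = sqrt(29034 + (15/4 + 0)) = sqrt(29034 + 15/4) = sqrt(116151/4) = sqrt(116151)/2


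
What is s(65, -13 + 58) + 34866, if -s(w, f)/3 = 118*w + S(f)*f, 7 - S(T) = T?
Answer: 16986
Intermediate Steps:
S(T) = 7 - T
s(w, f) = -354*w - 3*f*(7 - f) (s(w, f) = -3*(118*w + (7 - f)*f) = -3*(118*w + f*(7 - f)) = -354*w - 3*f*(7 - f))
s(65, -13 + 58) + 34866 = (-354*65 + 3*(-13 + 58)*(-7 + (-13 + 58))) + 34866 = (-23010 + 3*45*(-7 + 45)) + 34866 = (-23010 + 3*45*38) + 34866 = (-23010 + 5130) + 34866 = -17880 + 34866 = 16986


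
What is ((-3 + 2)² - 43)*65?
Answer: -2730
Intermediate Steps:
((-3 + 2)² - 43)*65 = ((-1)² - 43)*65 = (1 - 43)*65 = -42*65 = -2730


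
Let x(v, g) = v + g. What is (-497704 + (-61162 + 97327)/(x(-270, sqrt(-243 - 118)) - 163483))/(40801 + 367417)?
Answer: -2669192252591545/2189276838170132 - 137427*I/2189276838170132 ≈ -1.2192 - 6.2773e-11*I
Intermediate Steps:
x(v, g) = g + v
(-497704 + (-61162 + 97327)/(x(-270, sqrt(-243 - 118)) - 163483))/(40801 + 367417) = (-497704 + (-61162 + 97327)/((sqrt(-243 - 118) - 270) - 163483))/(40801 + 367417) = (-497704 + 36165/((sqrt(-361) - 270) - 163483))/408218 = (-497704 + 36165/((19*I - 270) - 163483))*(1/408218) = (-497704 + 36165/((-270 + 19*I) - 163483))*(1/408218) = (-497704 + 36165/(-163753 + 19*I))*(1/408218) = (-497704 + 36165*((-163753 - 19*I)/26815045370))*(1/408218) = (-497704 + 7233*(-163753 - 19*I)/5363009074)*(1/408218) = -248852/204109 + 7233*(-163753 - 19*I)/2189276838170132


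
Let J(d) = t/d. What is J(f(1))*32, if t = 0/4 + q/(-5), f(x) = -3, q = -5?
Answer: -32/3 ≈ -10.667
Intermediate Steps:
t = 1 (t = 0/4 - 5/(-5) = 0*(1/4) - 5*(-1/5) = 0 + 1 = 1)
J(d) = 1/d
J(f(1))*32 = 32/(-3) = -1/3*32 = -32/3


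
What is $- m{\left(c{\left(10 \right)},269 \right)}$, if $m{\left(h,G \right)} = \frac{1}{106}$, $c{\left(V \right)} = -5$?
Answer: $- \frac{1}{106} \approx -0.009434$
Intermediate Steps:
$m{\left(h,G \right)} = \frac{1}{106}$
$- m{\left(c{\left(10 \right)},269 \right)} = \left(-1\right) \frac{1}{106} = - \frac{1}{106}$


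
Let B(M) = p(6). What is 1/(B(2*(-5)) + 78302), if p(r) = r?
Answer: 1/78308 ≈ 1.2770e-5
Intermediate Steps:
B(M) = 6
1/(B(2*(-5)) + 78302) = 1/(6 + 78302) = 1/78308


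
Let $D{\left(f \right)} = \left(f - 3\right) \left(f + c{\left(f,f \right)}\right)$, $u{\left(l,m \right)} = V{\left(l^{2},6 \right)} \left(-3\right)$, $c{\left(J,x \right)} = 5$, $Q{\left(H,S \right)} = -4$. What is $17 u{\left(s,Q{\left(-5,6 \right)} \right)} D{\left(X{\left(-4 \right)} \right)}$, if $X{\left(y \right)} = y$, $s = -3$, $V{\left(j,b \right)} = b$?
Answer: $2142$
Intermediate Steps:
$u{\left(l,m \right)} = -18$ ($u{\left(l,m \right)} = 6 \left(-3\right) = -18$)
$D{\left(f \right)} = \left(-3 + f\right) \left(5 + f\right)$ ($D{\left(f \right)} = \left(f - 3\right) \left(f + 5\right) = \left(-3 + f\right) \left(5 + f\right)$)
$17 u{\left(s,Q{\left(-5,6 \right)} \right)} D{\left(X{\left(-4 \right)} \right)} = 17 \left(-18\right) \left(-15 + \left(-4\right)^{2} + 2 \left(-4\right)\right) = - 306 \left(-15 + 16 - 8\right) = \left(-306\right) \left(-7\right) = 2142$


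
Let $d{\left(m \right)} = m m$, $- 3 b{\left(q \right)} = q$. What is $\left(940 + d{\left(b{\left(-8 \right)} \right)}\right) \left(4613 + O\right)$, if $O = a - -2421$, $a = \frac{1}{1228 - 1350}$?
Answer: $\frac{1219140838}{183} \approx 6.662 \cdot 10^{6}$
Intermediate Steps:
$b{\left(q \right)} = - \frac{q}{3}$
$a = - \frac{1}{122}$ ($a = \frac{1}{-122} = - \frac{1}{122} \approx -0.0081967$)
$O = \frac{295361}{122}$ ($O = - \frac{1}{122} - -2421 = - \frac{1}{122} + 2421 = \frac{295361}{122} \approx 2421.0$)
$d{\left(m \right)} = m^{2}$
$\left(940 + d{\left(b{\left(-8 \right)} \right)}\right) \left(4613 + O\right) = \left(940 + \left(\left(- \frac{1}{3}\right) \left(-8\right)\right)^{2}\right) \left(4613 + \frac{295361}{122}\right) = \left(940 + \left(\frac{8}{3}\right)^{2}\right) \frac{858147}{122} = \left(940 + \frac{64}{9}\right) \frac{858147}{122} = \frac{8524}{9} \cdot \frac{858147}{122} = \frac{1219140838}{183}$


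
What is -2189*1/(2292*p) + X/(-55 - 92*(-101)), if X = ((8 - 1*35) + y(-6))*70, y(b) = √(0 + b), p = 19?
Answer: -34175171/134084292 + 70*I*√6/9237 ≈ -0.25488 + 0.018563*I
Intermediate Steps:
y(b) = √b
X = -1890 + 70*I*√6 (X = ((8 - 1*35) + √(-6))*70 = ((8 - 35) + I*√6)*70 = (-27 + I*√6)*70 = -1890 + 70*I*√6 ≈ -1890.0 + 171.46*I)
-2189*1/(2292*p) + X/(-55 - 92*(-101)) = -2189/(2292*19) + (-1890 + 70*I*√6)/(-55 - 92*(-101)) = -2189/43548 + (-1890 + 70*I*√6)/(-55 + 9292) = -2189*1/43548 + (-1890 + 70*I*√6)/9237 = -2189/43548 + (-1890 + 70*I*√6)*(1/9237) = -2189/43548 + (-630/3079 + 70*I*√6/9237) = -34175171/134084292 + 70*I*√6/9237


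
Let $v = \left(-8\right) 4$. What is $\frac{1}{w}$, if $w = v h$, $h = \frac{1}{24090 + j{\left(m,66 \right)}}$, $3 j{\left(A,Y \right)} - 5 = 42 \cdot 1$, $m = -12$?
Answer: $- \frac{72317}{96} \approx -753.3$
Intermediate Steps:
$v = -32$
$j{\left(A,Y \right)} = \frac{47}{3}$ ($j{\left(A,Y \right)} = \frac{5}{3} + \frac{42 \cdot 1}{3} = \frac{5}{3} + \frac{1}{3} \cdot 42 = \frac{5}{3} + 14 = \frac{47}{3}$)
$h = \frac{3}{72317}$ ($h = \frac{1}{24090 + \frac{47}{3}} = \frac{1}{\frac{72317}{3}} = \frac{3}{72317} \approx 4.1484 \cdot 10^{-5}$)
$w = - \frac{96}{72317}$ ($w = \left(-32\right) \frac{3}{72317} = - \frac{96}{72317} \approx -0.0013275$)
$\frac{1}{w} = \frac{1}{- \frac{96}{72317}} = - \frac{72317}{96}$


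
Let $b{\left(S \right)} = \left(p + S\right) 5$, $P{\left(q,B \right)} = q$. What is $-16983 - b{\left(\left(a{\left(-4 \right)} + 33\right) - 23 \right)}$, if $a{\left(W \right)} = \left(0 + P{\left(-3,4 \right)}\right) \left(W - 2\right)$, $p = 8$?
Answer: $-17163$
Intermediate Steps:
$a{\left(W \right)} = 6 - 3 W$ ($a{\left(W \right)} = \left(0 - 3\right) \left(W - 2\right) = - 3 \left(-2 + W\right) = 6 - 3 W$)
$b{\left(S \right)} = 40 + 5 S$ ($b{\left(S \right)} = \left(8 + S\right) 5 = 40 + 5 S$)
$-16983 - b{\left(\left(a{\left(-4 \right)} + 33\right) - 23 \right)} = -16983 - \left(40 + 5 \left(\left(\left(6 - -12\right) + 33\right) - 23\right)\right) = -16983 - \left(40 + 5 \left(\left(\left(6 + 12\right) + 33\right) - 23\right)\right) = -16983 - \left(40 + 5 \left(\left(18 + 33\right) - 23\right)\right) = -16983 - \left(40 + 5 \left(51 - 23\right)\right) = -16983 - \left(40 + 5 \cdot 28\right) = -16983 - \left(40 + 140\right) = -16983 - 180 = -17163$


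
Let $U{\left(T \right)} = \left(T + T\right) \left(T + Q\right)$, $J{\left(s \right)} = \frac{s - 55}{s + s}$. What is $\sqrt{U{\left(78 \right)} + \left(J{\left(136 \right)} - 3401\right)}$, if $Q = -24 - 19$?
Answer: $\frac{\sqrt{9522193}}{68} \approx 45.38$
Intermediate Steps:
$Q = -43$
$J{\left(s \right)} = \frac{-55 + s}{2 s}$
$U{\left(T \right)} = 2 T \left(-43 + T\right)$ ($U{\left(T \right)} = \left(T + T\right) \left(T - 43\right) = 2 T \left(-43 + T\right)$)
$\sqrt{U{\left(78 \right)} + \left(J{\left(136 \right)} - 3401\right)} = \sqrt{2 \cdot 78 \left(-43 + 78\right) - \left(3401 - \frac{-55 + 136}{2 \cdot 136}\right)} = \sqrt{2 \cdot 78 \cdot 35 - \left(3401 - \frac{81}{272}\right)} = \sqrt{5460 + \left(\frac{81}{272} - 3401\right)} = \sqrt{5460 - \frac{924991}{272}} = \sqrt{\frac{560129}{272}} = \frac{\sqrt{9522193}}{68}$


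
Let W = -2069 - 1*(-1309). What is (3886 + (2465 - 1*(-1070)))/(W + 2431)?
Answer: 7421/1671 ≈ 4.4411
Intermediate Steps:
W = -760 (W = -2069 + 1309 = -760)
(3886 + (2465 - 1*(-1070)))/(W + 2431) = (3886 + (2465 - 1*(-1070)))/(-760 + 2431) = (3886 + (2465 + 1070))/1671 = (3886 + 3535)*(1/1671) = 7421*(1/1671) = 7421/1671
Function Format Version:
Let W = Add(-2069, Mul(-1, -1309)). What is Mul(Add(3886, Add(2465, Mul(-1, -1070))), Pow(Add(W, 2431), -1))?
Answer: Rational(7421, 1671) ≈ 4.4411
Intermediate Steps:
W = -760 (W = Add(-2069, 1309) = -760)
Mul(Add(3886, Add(2465, Mul(-1, -1070))), Pow(Add(W, 2431), -1)) = Mul(Add(3886, Add(2465, Mul(-1, -1070))), Pow(Add(-760, 2431), -1)) = Mul(Add(3886, Add(2465, 1070)), Pow(1671, -1)) = Mul(Add(3886, 3535), Rational(1, 1671)) = Mul(7421, Rational(1, 1671)) = Rational(7421, 1671)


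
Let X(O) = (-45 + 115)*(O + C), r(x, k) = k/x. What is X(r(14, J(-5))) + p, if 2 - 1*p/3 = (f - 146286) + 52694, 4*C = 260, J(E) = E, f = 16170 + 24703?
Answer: 162688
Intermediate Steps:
f = 40873
C = 65 (C = (1/4)*260 = 65)
X(O) = 4550 + 70*O (X(O) = (-45 + 115)*(O + 65) = 70*(65 + O) = 4550 + 70*O)
p = 158163 (p = 6 - 3*((40873 - 146286) + 52694) = 6 - 3*(-105413 + 52694) = 6 - 3*(-52719) = 6 + 158157 = 158163)
X(r(14, J(-5))) + p = (4550 + 70*(-5/14)) + 158163 = (4550 - 25) + 158163 = 4525 + 158163 = 162688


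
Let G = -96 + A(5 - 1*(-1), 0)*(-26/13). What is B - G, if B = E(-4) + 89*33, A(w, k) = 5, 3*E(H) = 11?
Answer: 9140/3 ≈ 3046.7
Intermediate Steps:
E(H) = 11/3 (E(H) = (⅓)*11 = 11/3)
B = 8822/3 (B = 11/3 + 89*33 = 11/3 + 2937 = 8822/3 ≈ 2940.7)
G = -106 (G = -96 + 5*(-26/13) = -96 + 5*(-26*1/13) = -96 + 5*(-2) = -96 - 10 = -106)
B - G = 8822/3 - 1*(-106) = 8822/3 + 106 = 9140/3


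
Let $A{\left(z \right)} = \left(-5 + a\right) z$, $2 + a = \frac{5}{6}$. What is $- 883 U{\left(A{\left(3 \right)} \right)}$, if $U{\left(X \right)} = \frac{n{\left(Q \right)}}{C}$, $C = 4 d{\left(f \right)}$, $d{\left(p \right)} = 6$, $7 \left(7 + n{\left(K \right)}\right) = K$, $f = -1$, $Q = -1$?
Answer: $\frac{22075}{84} \approx 262.8$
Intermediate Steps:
$n{\left(K \right)} = -7 + \frac{K}{7}$
$a = - \frac{7}{6}$ ($a = -2 + \frac{5}{6} = - \frac{7}{6} \approx -1.1667$)
$C = 24$ ($C = 4 \cdot 6 = 24$)
$A{\left(z \right)} = - \frac{37 z}{6}$ ($A{\left(z \right)} = \left(-5 - \frac{7}{6}\right) z = - \frac{37 z}{6}$)
$U{\left(X \right)} = - \frac{25}{84}$ ($U{\left(X \right)} = \frac{-7 + \frac{1}{7} \left(-1\right)}{24} = \left(-7 - \frac{1}{7}\right) \frac{1}{24} = \left(- \frac{50}{7}\right) \frac{1}{24} = - \frac{25}{84}$)
$- 883 U{\left(A{\left(3 \right)} \right)} = \left(-883\right) \left(- \frac{25}{84}\right) = \frac{22075}{84}$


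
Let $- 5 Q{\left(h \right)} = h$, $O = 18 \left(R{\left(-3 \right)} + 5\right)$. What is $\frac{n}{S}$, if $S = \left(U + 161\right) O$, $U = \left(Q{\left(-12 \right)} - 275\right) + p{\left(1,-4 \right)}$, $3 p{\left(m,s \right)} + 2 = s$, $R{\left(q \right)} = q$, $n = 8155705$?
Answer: $- \frac{40778525}{20448} \approx -1994.3$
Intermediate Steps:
$O = 36$ ($O = 18 \left(-3 + 5\right) = 18 \cdot 2 = 36$)
$Q{\left(h \right)} = - \frac{h}{5}$
$p{\left(m,s \right)} = - \frac{2}{3} + \frac{s}{3}$
$U = - \frac{1373}{5}$ ($U = \left(\left(- \frac{1}{5}\right) \left(-12\right) - 275\right) + \left(- \frac{2}{3} + \frac{1}{3} \left(-4\right)\right) = \left(\frac{12}{5} - 275\right) - 2 = - \frac{1363}{5} - 2 = - \frac{1373}{5} \approx -274.6$)
$S = - \frac{20448}{5}$ ($S = \left(- \frac{1373}{5} + 161\right) 36 = \left(- \frac{568}{5}\right) 36 = - \frac{20448}{5} \approx -4089.6$)
$\frac{n}{S} = \frac{8155705}{- \frac{20448}{5}} = 8155705 \left(- \frac{5}{20448}\right) = - \frac{40778525}{20448}$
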